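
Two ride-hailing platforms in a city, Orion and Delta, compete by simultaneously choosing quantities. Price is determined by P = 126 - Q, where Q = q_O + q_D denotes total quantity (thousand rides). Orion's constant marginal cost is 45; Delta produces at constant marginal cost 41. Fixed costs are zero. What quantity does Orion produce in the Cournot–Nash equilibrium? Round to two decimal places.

Orion's profit: π_O = (126 - Q)q_O - (45q_O). Setting ∂π_O/∂q_O = 0: 81 - 2q_O - (q_D) = 0.
Delta's first-order condition: 85 - 2q_D - (q_O) = 0.
Best responses: q_O = (81 - q_D)/2, q_D = (85 - q_O)/2.
Solving the pair: q_O = 77/3, q_D = 89/3.

25.67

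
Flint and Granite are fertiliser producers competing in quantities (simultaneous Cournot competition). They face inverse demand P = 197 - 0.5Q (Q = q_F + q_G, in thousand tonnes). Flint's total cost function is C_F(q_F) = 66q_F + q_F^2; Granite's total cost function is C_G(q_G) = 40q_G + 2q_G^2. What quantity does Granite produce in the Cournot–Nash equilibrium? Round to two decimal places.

27.49

Flint's profit: π_F = (197 - 0.5Q)q_F - (66q_F + q_F²). Setting ∂π_F/∂q_F = 0: 131 - 3q_F - (1/2)(q_G) = 0.
Granite's first-order condition: 157 - 5q_G - (1/2)(q_F) = 0.
Rearranging gives the reaction functions q_F = (131 - (1/2)q_G)/3 and q_G = (157 - (1/2)q_F)/5.
Solving the pair: q_F = 39.0847, q_G = 1622/59.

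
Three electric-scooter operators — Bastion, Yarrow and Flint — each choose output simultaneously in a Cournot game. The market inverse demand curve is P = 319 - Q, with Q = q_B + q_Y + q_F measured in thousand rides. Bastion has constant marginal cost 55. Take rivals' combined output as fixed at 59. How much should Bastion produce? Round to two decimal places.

With rivals' combined output fixed at 59, Bastion's profit is π_B = (319 - 59 - q_B)q_B - (55q_B) = (260 - q_B)q_B - (55q_B).
∂π_B/∂q_B = 205 - 2q_B = 0, so q_B = 205/2.

102.50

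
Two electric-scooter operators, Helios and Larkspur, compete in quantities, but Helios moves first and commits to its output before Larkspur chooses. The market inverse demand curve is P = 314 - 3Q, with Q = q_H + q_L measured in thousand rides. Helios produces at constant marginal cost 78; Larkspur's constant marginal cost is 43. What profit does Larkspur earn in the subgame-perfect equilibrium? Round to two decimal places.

Solve by backward induction. Given q_H, the follower Larkspur maximises π_L = (314 - 3q_H - 3q_L)q_L - 43q_L.
∂π_L/∂q_L = 271 - 3q_H - 6q_L = 0 gives the reaction function q_L = (271 - 3q_H)/6.
The leader anticipates this reaction. Substituting into P = 314 - 3Q gives P = 357/2 - (3/2)q_H, so π_H = (357/2 - (3/2)q_H)q_H - 78q_H.
Leader FOC: 201/2 - 3q_H = 0, so q_H = 67/2.
Then q_L = (271 - 3·(67/2))/6 = 341/12.
Price P = 314 - 3·(743/12) = 513/4.
Larkspur's profit: (513/4 - 43)·(341/12) = 2422.5208.

2422.52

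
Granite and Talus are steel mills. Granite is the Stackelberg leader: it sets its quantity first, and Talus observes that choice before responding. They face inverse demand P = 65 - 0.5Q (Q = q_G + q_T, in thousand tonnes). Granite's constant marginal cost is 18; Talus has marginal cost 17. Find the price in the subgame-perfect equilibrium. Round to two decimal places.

The follower Talus best-responds to any q_G: π_T = (65 - 0.5Q)q_T - 17q_T.
∂π_T/∂q_T = 48 - (1/2)q_G - q_T = 0 gives the reaction function q_T = (48 - (1/2)q_G).
The leader anticipates this reaction. Substituting into P = 65 - 0.5Q gives P = 41 - (1/4)q_G, so π_G = (41 - (1/4)q_G)q_G - 18q_G.
Leader FOC: 23 - (1/2)q_G = 0, so q_G = 46.
Then q_T = (48 - (1/2)·46) = 25.
Total output Q = 71, so price P = 65 - (1/2)·71 = 59/2.

29.50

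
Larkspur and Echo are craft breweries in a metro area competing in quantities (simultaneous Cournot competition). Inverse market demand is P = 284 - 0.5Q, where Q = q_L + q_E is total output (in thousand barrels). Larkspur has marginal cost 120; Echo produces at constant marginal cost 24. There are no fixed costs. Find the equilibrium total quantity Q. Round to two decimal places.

282.67

Larkspur's profit: π_L = (284 - 0.5Q)q_L - (120q_L). Setting ∂π_L/∂q_L = 0: 164 - q_L - (1/2)(q_E) = 0.
Echo's first-order condition: 260 - q_E - (1/2)(q_L) = 0.
Rearranging gives the reaction functions q_L = (164 - (1/2)q_E) and q_E = (260 - (1/2)q_L).
Substituting one into the other gives q_L = 136/3 and q_E = 712/3.
Total output Q = 136/3 + 712/3 = 848/3.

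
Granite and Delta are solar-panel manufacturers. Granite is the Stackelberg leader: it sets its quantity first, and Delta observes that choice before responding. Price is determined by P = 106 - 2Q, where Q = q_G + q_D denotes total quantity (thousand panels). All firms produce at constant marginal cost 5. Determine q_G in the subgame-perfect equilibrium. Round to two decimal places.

Solve by backward induction. Given q_G, the follower Delta maximises π_D = (106 - 2q_G - 2q_D)q_D - 5q_D.
∂π_D/∂q_D = 101 - 2q_G - 4q_D = 0 gives the reaction function q_D = (101 - 2q_G)/4.
The leader anticipates this reaction. Substituting into P = 106 - 2Q gives P = 111/2 - q_G, so π_G = (111/2 - q_G)q_G - 5q_G.
Maximising: ∂π_G/∂q_G = 101/2 - 2q_G = 0, giving q_G = 101/4.
Then q_D = (101 - 2·(101/4))/4 = 101/8.

25.25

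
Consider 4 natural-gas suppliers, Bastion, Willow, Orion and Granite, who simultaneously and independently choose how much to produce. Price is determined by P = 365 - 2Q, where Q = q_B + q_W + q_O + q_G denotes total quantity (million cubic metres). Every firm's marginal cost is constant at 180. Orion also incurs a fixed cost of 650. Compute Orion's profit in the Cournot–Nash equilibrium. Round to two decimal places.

34.50

A representative firm's profit is π_i = q_i(365 - 2Q) - 180q_i.
Setting ∂π_i/∂q_i = 0 with rivals' quantities fixed: 185 - 4q_i - 2·Σ_{j≠i} q_j = 0.
With identical firms every q_j equals q_i, so Σ_{j≠i} q_j = 3q_i and 185 = 10q_i, giving q_i = 37/2.
Price P = 365 - 2·74 = 217.
Orion's profit: (217 - 180)·(37/2) - 650 = 69/2.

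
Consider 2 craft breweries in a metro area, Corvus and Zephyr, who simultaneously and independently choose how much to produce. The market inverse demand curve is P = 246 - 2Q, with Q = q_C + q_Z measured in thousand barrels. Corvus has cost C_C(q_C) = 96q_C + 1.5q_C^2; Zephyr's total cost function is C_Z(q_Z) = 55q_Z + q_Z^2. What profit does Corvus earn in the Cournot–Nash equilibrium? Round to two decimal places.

650.37

Corvus's profit: π_C = (246 - 2Q)q_C - (96q_C + (3/2)q_C²). Setting ∂π_C/∂q_C = 0: 150 - 7q_C - 2(q_Z) = 0.
Zephyr's profit: π_Z = (246 - 2Q)q_Z - (55q_Z + q_Z²). Setting ∂π_Z/∂q_Z = 0: 191 - 6q_Z - 2(q_C) = 0.
Rearranging gives the reaction functions q_C = (150 - 2q_Z)/7 and q_Z = (191 - 2q_C)/6.
Solving the pair: q_C = 259/19, q_Z = 1037/38.
Price P = 246 - 2·(1555/38) = 164.1579.
Corvus's profit: 164.1579·(259/19) - 96·(259/19) - (3/2)(259/19)² = 650.3698.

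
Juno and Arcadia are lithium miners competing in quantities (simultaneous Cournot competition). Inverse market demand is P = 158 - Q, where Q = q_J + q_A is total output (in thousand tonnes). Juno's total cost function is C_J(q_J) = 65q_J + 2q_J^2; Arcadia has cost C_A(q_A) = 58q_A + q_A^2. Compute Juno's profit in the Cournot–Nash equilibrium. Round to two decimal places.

Juno's profit: π_J = (158 - Q)q_J - (65q_J + 2q_J²). Setting ∂π_J/∂q_J = 0: 93 - 6q_J - (q_A) = 0.
Arcadia's profit: π_A = (158 - Q)q_A - (58q_A + q_A²). Setting ∂π_A/∂q_A = 0: 100 - 4q_A - (q_J) = 0.
So q_J = (93 - q_A)/6 and q_A = (100 - q_J)/4.
Substituting one into the other gives q_J = 272/23 and q_A = 507/23.
Price P = 158 - 779/23 = 124.1304.
Juno's profit: 124.1304·(272/23) - 65·(272/23) - 2(272/23)² = 419.5690.

419.57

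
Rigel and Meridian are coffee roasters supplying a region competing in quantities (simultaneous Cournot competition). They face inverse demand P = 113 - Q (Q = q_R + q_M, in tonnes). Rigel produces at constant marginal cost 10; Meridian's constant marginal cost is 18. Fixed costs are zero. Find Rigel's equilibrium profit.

1369

Rigel's profit: π_R = (113 - Q)q_R - (10q_R). Setting ∂π_R/∂q_R = 0: 103 - 2q_R - (q_M) = 0.
Meridian's first-order condition: 95 - 2q_M - (q_R) = 0.
Rearranging gives the reaction functions q_R = (103 - q_M)/2 and q_M = (95 - q_R)/2.
Substituting one into the other gives q_R = 37 and q_M = 29.
Price P = 113 - 66 = 47.
Rigel's profit: (47 - 10)·37 = 1369.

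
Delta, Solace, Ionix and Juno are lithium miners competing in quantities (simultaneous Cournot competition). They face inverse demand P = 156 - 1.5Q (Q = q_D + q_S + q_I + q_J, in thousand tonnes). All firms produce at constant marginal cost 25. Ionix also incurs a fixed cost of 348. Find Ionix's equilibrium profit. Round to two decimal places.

Each firm earns π_i = (156 - 1.5Q)q_i - 25q_i.
Setting ∂π_i/∂q_i = 0 with rivals' quantities fixed: 131 - 3q_i - (3/2)·Σ_{j≠i} q_j = 0.
With identical firms every q_j equals q_i, so Σ_{j≠i} q_j = 3q_i and 131 = (15/2)q_i, giving q_i = 262/15.
Price P = 156 - (3/2)·(1048/15) = 256/5.
Ionix's profit: (256/5 - 25)·(262/15) - 348 = 109.6267.

109.63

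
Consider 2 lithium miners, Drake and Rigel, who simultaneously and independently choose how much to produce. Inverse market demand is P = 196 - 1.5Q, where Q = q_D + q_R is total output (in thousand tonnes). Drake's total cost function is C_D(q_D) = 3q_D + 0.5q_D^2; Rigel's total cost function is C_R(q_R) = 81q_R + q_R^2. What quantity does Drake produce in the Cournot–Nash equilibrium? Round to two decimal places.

44.65

Drake's profit: π_D = (196 - 1.5Q)q_D - (3q_D + (1/2)q_D²). Setting ∂π_D/∂q_D = 0: 193 - 4q_D - (3/2)(q_R) = 0.
Rigel's first-order condition: 115 - 5q_R - (3/2)(q_D) = 0.
So q_D = (193 - (3/2)q_R)/4 and q_R = (115 - (3/2)q_D)/5.
Substituting one into the other gives q_D = 44.6479 and q_R = 682/71.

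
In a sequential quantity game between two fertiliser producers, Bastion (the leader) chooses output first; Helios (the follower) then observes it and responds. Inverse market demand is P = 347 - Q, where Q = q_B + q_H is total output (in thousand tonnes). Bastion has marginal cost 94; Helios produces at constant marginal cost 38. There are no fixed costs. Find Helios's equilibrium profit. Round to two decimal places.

11077.56

Solve by backward induction. Given q_B, the follower Helios maximises π_H = (347 - q_B - q_H)q_H - 38q_H.
∂π_H/∂q_H = 309 - q_B - 2q_H = 0 gives the reaction function q_H = (309 - q_B)/2.
Bastion substitutes q_H(q_B) into its own profit: π_B = q_B(347 - q_B - (309 - q_B)/2) - 94q_B = (385/2 - (1/2)q_B)q_B - 94q_B.
Maximising: ∂π_B/∂q_B = 197/2 - q_B = 0, giving q_B = 197/2.
Then q_H = (309 - 197/2)/2 = 421/4.
Price P = 347 - 815/4 = 573/4.
Helios's profit: (573/4 - 38)·(421/4) = 11077.5625.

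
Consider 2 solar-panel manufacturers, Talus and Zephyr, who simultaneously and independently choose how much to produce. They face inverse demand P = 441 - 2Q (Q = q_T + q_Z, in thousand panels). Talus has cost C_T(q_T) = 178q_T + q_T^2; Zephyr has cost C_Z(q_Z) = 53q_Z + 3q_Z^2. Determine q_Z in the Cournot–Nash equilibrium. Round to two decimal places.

32.18

Talus's profit: π_T = (441 - 2Q)q_T - (178q_T + q_T²). Setting ∂π_T/∂q_T = 0: 263 - 6q_T - 2(q_Z) = 0.
Zephyr's first-order condition: 388 - 10q_Z - 2(q_T) = 0.
So q_T = (263 - 2q_Z)/6 and q_Z = (388 - 2q_T)/10.
Substituting one into the other gives q_T = 927/28 and q_Z = 901/28.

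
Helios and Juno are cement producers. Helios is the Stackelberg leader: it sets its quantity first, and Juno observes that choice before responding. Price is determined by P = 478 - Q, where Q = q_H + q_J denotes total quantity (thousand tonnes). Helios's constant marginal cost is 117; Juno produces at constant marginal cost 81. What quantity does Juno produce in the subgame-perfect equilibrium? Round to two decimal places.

117.25

The follower Juno best-responds to any q_H: π_J = (478 - Q)q_J - 81q_J.
Follower FOC: 397 - q_H - 2q_J = 0, so q_J(q_H) = (397 - q_H)/2.
The leader anticipates this reaction. Substituting into P = 478 - Q gives P = 559/2 - (1/2)q_H, so π_H = (559/2 - (1/2)q_H)q_H - 117q_H.
Maximising: ∂π_H/∂q_H = 325/2 - q_H = 0, giving q_H = 325/2.
Then q_J = (397 - 325/2)/2 = 469/4.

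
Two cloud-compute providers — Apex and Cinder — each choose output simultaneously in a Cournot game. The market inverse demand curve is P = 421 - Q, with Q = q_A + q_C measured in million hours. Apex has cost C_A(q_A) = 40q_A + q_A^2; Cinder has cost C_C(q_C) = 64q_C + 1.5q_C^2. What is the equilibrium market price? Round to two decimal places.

284.42

Apex's profit: π_A = (421 - Q)q_A - (40q_A + q_A²). Setting ∂π_A/∂q_A = 0: 381 - 4q_A - (q_C) = 0.
Cinder's first-order condition: 357 - 5q_C - (q_A) = 0.
So q_A = (381 - q_C)/4 and q_C = (357 - q_A)/5.
Solving the pair: q_A = 1548/19, q_C = 1047/19.
Total output Q = 136.5789, so price P = 421 - 136.5789 = 284.4211.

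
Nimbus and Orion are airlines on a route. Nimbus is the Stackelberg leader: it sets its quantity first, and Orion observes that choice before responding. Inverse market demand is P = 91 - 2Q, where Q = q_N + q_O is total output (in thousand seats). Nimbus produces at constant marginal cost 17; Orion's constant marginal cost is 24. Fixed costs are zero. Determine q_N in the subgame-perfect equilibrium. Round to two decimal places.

20.25

The follower Orion best-responds to any q_N: π_O = (91 - 2Q)q_O - 24q_O.
Setting the follower's marginal profit to zero, 67 - 2q_N - 4q_O = 0, i.e. q_O = (67 - 2q_N)/4.
The leader anticipates this reaction. Substituting into P = 91 - 2Q gives P = 115/2 - q_N, so π_N = (115/2 - q_N)q_N - 17q_N.
The leader's first-order condition 81/2 - 2q_N = 0 yields q_N = 81/4.
Then q_O = (67 - 2·(81/4))/4 = 53/8.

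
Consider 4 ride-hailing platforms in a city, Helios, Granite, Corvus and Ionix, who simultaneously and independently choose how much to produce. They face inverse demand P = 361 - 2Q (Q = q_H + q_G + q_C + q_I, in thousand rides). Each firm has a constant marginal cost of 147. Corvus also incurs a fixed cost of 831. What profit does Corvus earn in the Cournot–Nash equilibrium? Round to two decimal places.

84.92

Each firm earns π_i = (361 - 2Q)q_i - 147q_i.
Setting ∂π_i/∂q_i = 0 with rivals' quantities fixed: 214 - 4q_i - 2·Σ_{j≠i} q_j = 0.
By symmetry each firm produces the same amount; substituting Σ_{j≠i} q_j = 3q_i yields q_i = 214/10 = 107/5.
Price P = 361 - 2·(428/5) = 949/5.
Corvus's profit: (949/5 - 147)·(107/5) - 831 = 84.9200.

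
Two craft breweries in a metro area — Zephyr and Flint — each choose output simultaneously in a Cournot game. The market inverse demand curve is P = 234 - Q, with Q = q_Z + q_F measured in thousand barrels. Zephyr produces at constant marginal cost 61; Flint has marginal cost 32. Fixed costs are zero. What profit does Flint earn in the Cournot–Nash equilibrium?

5929

Zephyr's profit: π_Z = (234 - Q)q_Z - (61q_Z). Setting ∂π_Z/∂q_Z = 0: 173 - 2q_Z - (q_F) = 0.
Flint's profit: π_F = (234 - Q)q_F - (32q_F). Setting ∂π_F/∂q_F = 0: 202 - 2q_F - (q_Z) = 0.
So q_Z = (173 - q_F)/2 and q_F = (202 - q_Z)/2.
Solving the pair: q_Z = 48, q_F = 77.
Price P = 234 - 125 = 109.
Flint's profit: (109 - 32)·77 = 5929.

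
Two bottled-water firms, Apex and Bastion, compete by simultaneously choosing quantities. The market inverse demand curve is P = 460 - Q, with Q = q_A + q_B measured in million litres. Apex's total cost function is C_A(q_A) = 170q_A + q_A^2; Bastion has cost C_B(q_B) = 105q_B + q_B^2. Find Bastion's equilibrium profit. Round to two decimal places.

Apex's profit: π_A = (460 - Q)q_A - (170q_A + q_A²). Setting ∂π_A/∂q_A = 0: 290 - 4q_A - (q_B) = 0.
Bastion's profit: π_B = (460 - Q)q_B - (105q_B + q_B²). Setting ∂π_B/∂q_B = 0: 355 - 4q_B - (q_A) = 0.
Rearranging gives the reaction functions q_A = (290 - q_B)/4 and q_B = (355 - q_A)/4.
Solving the pair: q_A = 161/3, q_B = 226/3.
Price P = 460 - 129 = 331.
Bastion's profit: 331·(226/3) - 105·(226/3) - (226/3)² = 11350.2222.

11350.22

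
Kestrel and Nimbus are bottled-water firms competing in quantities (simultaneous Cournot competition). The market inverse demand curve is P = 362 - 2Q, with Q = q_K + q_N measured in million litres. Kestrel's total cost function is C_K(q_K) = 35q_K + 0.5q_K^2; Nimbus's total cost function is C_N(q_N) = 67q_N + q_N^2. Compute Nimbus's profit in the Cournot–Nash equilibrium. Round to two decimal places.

Kestrel's profit: π_K = (362 - 2Q)q_K - (35q_K + (1/2)q_K²). Setting ∂π_K/∂q_K = 0: 327 - 5q_K - 2(q_N) = 0.
Nimbus's profit: π_N = (362 - 2Q)q_N - (67q_N + q_N²). Setting ∂π_N/∂q_N = 0: 295 - 6q_N - 2(q_K) = 0.
Best responses: q_K = (327 - 2q_N)/5, q_N = (295 - 2q_K)/6.
Substituting one into the other gives q_K = 686/13 and q_N = 821/26.
Price P = 362 - 2·84.3462 = 193.3077.
Nimbus's profit: 193.3077·(821/26) - 67·(821/26) - (821/26)² = 2991.3062.

2991.31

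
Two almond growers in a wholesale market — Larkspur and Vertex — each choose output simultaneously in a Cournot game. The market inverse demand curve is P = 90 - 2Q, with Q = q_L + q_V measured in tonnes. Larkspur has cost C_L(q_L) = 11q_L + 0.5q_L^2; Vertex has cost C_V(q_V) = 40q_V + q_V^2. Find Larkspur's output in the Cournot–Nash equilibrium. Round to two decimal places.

Larkspur's profit: π_L = (90 - 2Q)q_L - (11q_L + (1/2)q_L²). Setting ∂π_L/∂q_L = 0: 79 - 5q_L - 2(q_V) = 0.
Vertex's first-order condition: 50 - 6q_V - 2(q_L) = 0.
Rearranging gives the reaction functions q_L = (79 - 2q_V)/5 and q_V = (50 - 2q_L)/6.
Solving the pair: q_L = 187/13, q_V = 46/13.

14.38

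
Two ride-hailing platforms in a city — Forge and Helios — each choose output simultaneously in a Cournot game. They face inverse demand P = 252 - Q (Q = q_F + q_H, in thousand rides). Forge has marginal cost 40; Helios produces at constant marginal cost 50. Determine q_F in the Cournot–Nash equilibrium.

74

Forge's profit: π_F = (252 - Q)q_F - (40q_F). Setting ∂π_F/∂q_F = 0: 212 - 2q_F - (q_H) = 0.
Helios's first-order condition: 202 - 2q_H - (q_F) = 0.
So q_F = (212 - q_H)/2 and q_H = (202 - q_F)/2.
Substituting one into the other gives q_F = 74 and q_H = 64.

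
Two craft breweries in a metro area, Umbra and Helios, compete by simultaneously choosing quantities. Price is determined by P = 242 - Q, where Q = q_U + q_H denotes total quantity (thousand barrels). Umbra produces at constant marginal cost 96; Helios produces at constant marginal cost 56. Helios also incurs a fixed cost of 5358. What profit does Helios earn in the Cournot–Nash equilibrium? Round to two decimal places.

317.11

Umbra's profit: π_U = (242 - Q)q_U - (96q_U). Setting ∂π_U/∂q_U = 0: 146 - 2q_U - (q_H) = 0.
Helios's profit: π_H = (242 - Q)q_H - (56q_H). Setting ∂π_H/∂q_H = 0: 186 - 2q_H - (q_U) = 0.
Best responses: q_U = (146 - q_H)/2, q_H = (186 - q_U)/2.
Solving the pair: q_U = 106/3, q_H = 226/3.
Price P = 242 - 332/3 = 394/3.
Helios's profit: (394/3 - 56)·(226/3) - 5358 = 317.1111.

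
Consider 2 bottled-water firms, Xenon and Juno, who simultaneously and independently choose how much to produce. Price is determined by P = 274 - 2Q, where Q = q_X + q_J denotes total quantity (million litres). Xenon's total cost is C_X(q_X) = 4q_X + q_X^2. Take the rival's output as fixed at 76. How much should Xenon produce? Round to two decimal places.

19.67

With the rival's output fixed at 76, Xenon's profit is π_X = (274 - 2·76 - 2q_X)q_X - (4q_X + q_X²) = (122 - 2q_X)q_X - (4q_X + q_X²).
∂π_X/∂q_X = 118 - 6q_X = 0, so q_X = 59/3.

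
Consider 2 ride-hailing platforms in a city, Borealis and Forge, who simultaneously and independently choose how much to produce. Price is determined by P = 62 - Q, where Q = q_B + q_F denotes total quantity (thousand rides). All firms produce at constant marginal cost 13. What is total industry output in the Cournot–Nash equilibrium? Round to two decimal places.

Each firm earns π_i = (62 - Q)q_i - 13q_i.
Setting ∂π_i/∂q_i = 0 with rivals' quantities fixed: 49 - 2q_i - q_j = 0.
With identical firms every q_j equals q_i, so q_j = q_i and 49 = 3q_i, giving q_i = 49/3.
Total output Q = 49/3 + 49/3 = 98/3.

32.67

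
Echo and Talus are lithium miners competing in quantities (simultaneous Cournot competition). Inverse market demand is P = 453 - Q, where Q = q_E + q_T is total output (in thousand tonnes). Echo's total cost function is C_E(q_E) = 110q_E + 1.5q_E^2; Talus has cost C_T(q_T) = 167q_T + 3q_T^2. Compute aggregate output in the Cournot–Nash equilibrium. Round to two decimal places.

Echo's profit: π_E = (453 - Q)q_E - (110q_E + (3/2)q_E²). Setting ∂π_E/∂q_E = 0: 343 - 5q_E - (q_T) = 0.
Talus's profit: π_T = (453 - Q)q_T - (167q_T + 3q_T²). Setting ∂π_T/∂q_T = 0: 286 - 8q_T - (q_E) = 0.
So q_E = (343 - q_T)/5 and q_T = (286 - q_E)/8.
Solving the pair: q_E = 63.0256, q_T = 1087/39.
Total output Q = 63.0256 + 1087/39 = 90.8974.

90.90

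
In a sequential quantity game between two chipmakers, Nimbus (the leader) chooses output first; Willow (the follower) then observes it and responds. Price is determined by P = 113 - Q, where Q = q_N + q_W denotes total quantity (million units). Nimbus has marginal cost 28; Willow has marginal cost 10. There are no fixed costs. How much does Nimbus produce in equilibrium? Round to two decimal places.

33.50

Solve by backward induction. Given q_N, the follower Willow maximises π_W = (113 - q_N - q_W)q_W - 10q_W.
Setting the follower's marginal profit to zero, 103 - q_N - 2q_W = 0, i.e. q_W = (103 - q_N)/2.
The leader anticipates this reaction. Substituting into P = 113 - Q gives P = 123/2 - (1/2)q_N, so π_N = (123/2 - (1/2)q_N)q_N - 28q_N.
Maximising: ∂π_N/∂q_N = 67/2 - q_N = 0, giving q_N = 67/2.
Then q_W = (103 - 67/2)/2 = 139/4.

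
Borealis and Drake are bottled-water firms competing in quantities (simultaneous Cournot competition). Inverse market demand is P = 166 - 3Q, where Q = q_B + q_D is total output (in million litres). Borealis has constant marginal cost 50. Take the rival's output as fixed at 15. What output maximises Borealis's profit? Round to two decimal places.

11.83

With the rival's output fixed at 15, Borealis's profit is π_B = (166 - 3·15 - 3q_B)q_B - (50q_B) = (121 - 3q_B)q_B - (50q_B).
∂π_B/∂q_B = 71 - 6q_B = 0, so q_B = 71/6.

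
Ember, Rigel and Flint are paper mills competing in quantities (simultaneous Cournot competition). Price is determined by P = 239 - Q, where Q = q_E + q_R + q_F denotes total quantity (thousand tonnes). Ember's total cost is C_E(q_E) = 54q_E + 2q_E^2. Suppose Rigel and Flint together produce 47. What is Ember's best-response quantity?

23

With rivals' combined output fixed at 47, Ember's profit is π_E = (239 - 47 - q_E)q_E - (54q_E + 2q_E²) = (192 - q_E)q_E - (54q_E + 2q_E²).
∂π_E/∂q_E = 138 - 6q_E = 0, so q_E = 23.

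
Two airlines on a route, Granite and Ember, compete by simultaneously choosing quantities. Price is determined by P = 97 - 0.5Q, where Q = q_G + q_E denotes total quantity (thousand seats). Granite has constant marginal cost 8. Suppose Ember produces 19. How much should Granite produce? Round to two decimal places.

79.50

With the rival's output fixed at 19, Granite's profit is π_G = (97 - (1/2)·19 - (1/2)q_G)q_G - (8q_G) = (175/2 - (1/2)q_G)q_G - (8q_G).
∂π_G/∂q_G = 159/2 - q_G = 0, so q_G = 159/2.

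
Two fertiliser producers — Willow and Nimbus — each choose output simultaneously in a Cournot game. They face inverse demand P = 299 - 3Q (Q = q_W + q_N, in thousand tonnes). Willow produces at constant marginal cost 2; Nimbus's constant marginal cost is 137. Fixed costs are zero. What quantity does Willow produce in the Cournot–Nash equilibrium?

48

Willow's profit: π_W = (299 - 3Q)q_W - (2q_W). Setting ∂π_W/∂q_W = 0: 297 - 6q_W - 3(q_N) = 0.
Nimbus's profit: π_N = (299 - 3Q)q_N - (137q_N). Setting ∂π_N/∂q_N = 0: 162 - 6q_N - 3(q_W) = 0.
So q_W = (297 - 3q_N)/6 and q_N = (162 - 3q_W)/6.
Solving the pair: q_W = 48, q_N = 3.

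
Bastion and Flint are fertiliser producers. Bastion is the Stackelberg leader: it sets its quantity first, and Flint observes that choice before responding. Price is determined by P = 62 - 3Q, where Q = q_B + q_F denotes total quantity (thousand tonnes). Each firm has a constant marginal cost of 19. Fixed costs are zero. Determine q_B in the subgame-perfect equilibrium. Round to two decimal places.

7.17

Solve by backward induction. Given q_B, the follower Flint maximises π_F = (62 - 3q_B - 3q_F)q_F - 19q_F.
Setting the follower's marginal profit to zero, 43 - 3q_B - 6q_F = 0, i.e. q_F = (43 - 3q_B)/6.
Bastion substitutes q_F(q_B) into its own profit: π_B = q_B(62 - 3q_B - (43 - 3q_B)/2) - 19q_B = (81/2 - (3/2)q_B)q_B - 19q_B.
The leader's first-order condition 43/2 - 3q_B = 0 yields q_B = 43/6.
Then q_F = (43 - 3·(43/6))/6 = 43/12.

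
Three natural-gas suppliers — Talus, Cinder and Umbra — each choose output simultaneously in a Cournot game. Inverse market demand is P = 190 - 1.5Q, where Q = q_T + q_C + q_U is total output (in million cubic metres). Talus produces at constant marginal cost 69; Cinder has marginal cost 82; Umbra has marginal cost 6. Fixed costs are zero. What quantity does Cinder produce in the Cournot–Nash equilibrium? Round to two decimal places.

Talus's profit: π_T = (190 - 1.5Q)q_T - (69q_T). Setting ∂π_T/∂q_T = 0: 121 - 3q_T - (3/2)(q_C + q_U) = 0.
Cinder's first-order condition: 108 - 3q_C - (3/2)(q_T + q_U) = 0.
Umbra's profit: π_U = (190 - 1.5Q)q_U - (6q_U). Setting ∂π_U/∂q_U = 0: 184 - 3q_U - (3/2)(q_T + q_C) = 0.
Adding the 3 first-order conditions: 413 − 6Q = 0, so Q = 413/6.
Back-substituting: q_T = (121 − 413/4)/(3/2) = 71/6, q_C = (108 − 413/4)/(3/2) = 19/6, q_U = (184 − 413/4)/(3/2) = 323/6.

3.17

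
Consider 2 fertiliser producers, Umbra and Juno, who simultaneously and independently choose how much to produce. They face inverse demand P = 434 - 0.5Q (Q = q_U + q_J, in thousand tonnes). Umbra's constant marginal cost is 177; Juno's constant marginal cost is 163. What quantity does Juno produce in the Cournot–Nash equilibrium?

Umbra's profit: π_U = (434 - 0.5Q)q_U - (177q_U). Setting ∂π_U/∂q_U = 0: 257 - q_U - (1/2)(q_J) = 0.
Juno's first-order condition: 271 - q_J - (1/2)(q_U) = 0.
Best responses: q_U = (257 - (1/2)q_J), q_J = (271 - (1/2)q_U).
Substituting one into the other gives q_U = 162 and q_J = 190.

190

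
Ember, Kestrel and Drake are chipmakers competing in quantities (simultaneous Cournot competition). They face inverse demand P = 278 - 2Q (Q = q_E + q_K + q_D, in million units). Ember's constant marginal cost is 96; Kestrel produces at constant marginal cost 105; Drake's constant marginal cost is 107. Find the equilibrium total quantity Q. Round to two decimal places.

65.75

Ember's profit: π_E = (278 - 2Q)q_E - (96q_E). Setting ∂π_E/∂q_E = 0: 182 - 4q_E - 2(q_K + q_D) = 0.
Kestrel's profit: π_K = (278 - 2Q)q_K - (105q_K). Setting ∂π_K/∂q_K = 0: 173 - 4q_K - 2(q_E + q_D) = 0.
Drake's first-order condition: 171 - 4q_D - 2(q_E + q_K) = 0.
Adding the 3 conditions: 526 − 4Q − 4Q = 0, i.e. Q = 263/4.
Back-substituting: q_E = (182 − 263/2)/2 = 101/4, q_K = (173 − 263/2)/2 = 83/4, q_D = (171 − 263/2)/2 = 79/4.
Total output Q = 101/4 + 83/4 + 79/4 = 263/4.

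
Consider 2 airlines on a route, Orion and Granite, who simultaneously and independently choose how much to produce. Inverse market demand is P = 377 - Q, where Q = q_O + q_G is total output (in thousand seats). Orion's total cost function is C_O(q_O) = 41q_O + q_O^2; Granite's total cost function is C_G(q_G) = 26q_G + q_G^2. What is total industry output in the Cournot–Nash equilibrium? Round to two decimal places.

Orion's profit: π_O = (377 - Q)q_O - (41q_O + q_O²). Setting ∂π_O/∂q_O = 0: 336 - 4q_O - (q_G) = 0.
Granite's first-order condition: 351 - 4q_G - (q_O) = 0.
Rearranging gives the reaction functions q_O = (336 - q_G)/4 and q_G = (351 - q_O)/4.
Solving the pair: q_O = 331/5, q_G = 356/5.
Total output Q = 331/5 + 356/5 = 687/5.

137.40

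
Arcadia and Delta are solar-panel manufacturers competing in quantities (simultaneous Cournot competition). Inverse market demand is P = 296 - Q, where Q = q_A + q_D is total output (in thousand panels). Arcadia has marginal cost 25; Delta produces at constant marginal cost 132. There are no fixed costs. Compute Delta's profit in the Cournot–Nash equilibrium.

361

Arcadia's profit: π_A = (296 - Q)q_A - (25q_A). Setting ∂π_A/∂q_A = 0: 271 - 2q_A - (q_D) = 0.
Delta's profit: π_D = (296 - Q)q_D - (132q_D). Setting ∂π_D/∂q_D = 0: 164 - 2q_D - (q_A) = 0.
Best responses: q_A = (271 - q_D)/2, q_D = (164 - q_A)/2.
Solving the pair: q_A = 126, q_D = 19.
Price P = 296 - 145 = 151.
Delta's profit: (151 - 132)·19 = 361.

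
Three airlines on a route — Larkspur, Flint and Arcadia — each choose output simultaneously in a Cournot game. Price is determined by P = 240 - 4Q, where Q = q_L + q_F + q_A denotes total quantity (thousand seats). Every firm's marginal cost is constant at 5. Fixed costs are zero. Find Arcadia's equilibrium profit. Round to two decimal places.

862.89

Each firm earns π_i = (240 - 4Q)q_i - 5q_i.
Setting ∂π_i/∂q_i = 0 with rivals' quantities fixed: 235 - 8q_i - 4·Σ_{j≠i} q_j = 0.
With identical firms every q_j equals q_i, so Σ_{j≠i} q_j = 2q_i and 235 = 16q_i, giving q_i = 235/16.
Price P = 240 - 4·(705/16) = 255/4.
Arcadia's profit: (255/4 - 5)·(235/16) = 862.8906.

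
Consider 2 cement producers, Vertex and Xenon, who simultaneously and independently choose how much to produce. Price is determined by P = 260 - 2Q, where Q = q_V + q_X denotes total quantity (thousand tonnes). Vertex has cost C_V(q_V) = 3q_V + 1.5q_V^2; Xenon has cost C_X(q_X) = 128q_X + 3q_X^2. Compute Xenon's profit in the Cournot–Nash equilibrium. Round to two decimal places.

192.95

Vertex's profit: π_V = (260 - 2Q)q_V - (3q_V + (3/2)q_V²). Setting ∂π_V/∂q_V = 0: 257 - 7q_V - 2(q_X) = 0.
Xenon's first-order condition: 132 - 10q_X - 2(q_V) = 0.
So q_V = (257 - 2q_X)/7 and q_X = (132 - 2q_V)/10.
Substituting one into the other gives q_V = 1153/33 and q_X = 205/33.
Price P = 260 - 2·(1358/33) = 177.6970.
Xenon's profit: 177.6970·(205/33) - 128·(205/33) - 3(205/33)² = 192.9522.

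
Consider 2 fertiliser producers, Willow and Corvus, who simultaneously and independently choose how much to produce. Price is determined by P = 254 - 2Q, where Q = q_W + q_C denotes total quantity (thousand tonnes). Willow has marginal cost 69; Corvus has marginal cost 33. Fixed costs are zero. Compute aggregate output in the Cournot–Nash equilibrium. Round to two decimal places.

Willow's profit: π_W = (254 - 2Q)q_W - (69q_W). Setting ∂π_W/∂q_W = 0: 185 - 4q_W - 2(q_C) = 0.
Corvus's first-order condition: 221 - 4q_C - 2(q_W) = 0.
Best responses: q_W = (185 - 2q_C)/4, q_C = (221 - 2q_W)/4.
Solving the pair: q_W = 149/6, q_C = 257/6.
Total output Q = 149/6 + 257/6 = 203/3.

67.67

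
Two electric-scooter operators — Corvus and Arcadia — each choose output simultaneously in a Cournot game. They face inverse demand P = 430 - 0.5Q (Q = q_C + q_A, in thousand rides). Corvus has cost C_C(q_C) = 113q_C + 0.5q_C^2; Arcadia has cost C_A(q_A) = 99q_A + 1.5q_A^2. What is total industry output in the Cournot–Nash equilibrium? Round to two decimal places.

207.23

Corvus's profit: π_C = (430 - 0.5Q)q_C - (113q_C + (1/2)q_C²). Setting ∂π_C/∂q_C = 0: 317 - 2q_C - (1/2)(q_A) = 0.
Arcadia's profit: π_A = (430 - 0.5Q)q_A - (99q_A + (3/2)q_A²). Setting ∂π_A/∂q_A = 0: 331 - 4q_A - (1/2)(q_C) = 0.
Rearranging gives the reaction functions q_C = (317 - (1/2)q_A)/2 and q_A = (331 - (1/2)q_C)/4.
Substituting one into the other gives q_C = 142.2581 and q_A = 64.9677.
Total output Q = 142.2581 + 64.9677 = 207.2258.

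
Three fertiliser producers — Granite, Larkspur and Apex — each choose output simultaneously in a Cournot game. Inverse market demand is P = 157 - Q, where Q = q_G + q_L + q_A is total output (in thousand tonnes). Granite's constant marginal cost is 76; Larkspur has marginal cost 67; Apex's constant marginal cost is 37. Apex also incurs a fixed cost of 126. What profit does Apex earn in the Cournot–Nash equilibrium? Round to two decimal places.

2106.56

Granite's profit: π_G = (157 - Q)q_G - (76q_G). Setting ∂π_G/∂q_G = 0: 81 - 2q_G - (q_L + q_A) = 0.
Larkspur's profit: π_L = (157 - Q)q_L - (67q_L). Setting ∂π_L/∂q_L = 0: 90 - 2q_L - (q_G + q_A) = 0.
Apex's first-order condition: 120 - 2q_A - (q_G + q_L) = 0.
Adding the 3 conditions: 291 − 2Q − 2Q = 0, i.e. Q = 291/4.
Back-substituting: q_G = (81 − 291/4) = 33/4, q_L = (90 − 291/4) = 69/4, q_A = (120 − 291/4) = 189/4.
Price P = 157 - 291/4 = 337/4.
Apex's profit: (337/4 - 37)·(189/4) - 126 = 2106.5625.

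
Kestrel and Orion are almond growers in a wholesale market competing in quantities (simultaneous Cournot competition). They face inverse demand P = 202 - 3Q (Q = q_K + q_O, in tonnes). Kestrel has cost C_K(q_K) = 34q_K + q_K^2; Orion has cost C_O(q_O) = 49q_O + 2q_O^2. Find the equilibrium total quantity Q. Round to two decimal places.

27.34

Kestrel's profit: π_K = (202 - 3Q)q_K - (34q_K + q_K²). Setting ∂π_K/∂q_K = 0: 168 - 8q_K - 3(q_O) = 0.
Orion's first-order condition: 153 - 10q_O - 3(q_K) = 0.
Best responses: q_K = (168 - 3q_O)/8, q_O = (153 - 3q_K)/10.
Substituting one into the other gives q_K = 1221/71 and q_O = 720/71.
Total output Q = 1221/71 + 720/71 = 1941/71.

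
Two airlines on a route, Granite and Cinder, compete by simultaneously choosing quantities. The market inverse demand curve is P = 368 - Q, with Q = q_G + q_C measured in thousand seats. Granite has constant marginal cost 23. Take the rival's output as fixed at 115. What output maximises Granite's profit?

115

With the rival's output fixed at 115, Granite's profit is π_G = (368 - 115 - q_G)q_G - (23q_G) = (253 - q_G)q_G - (23q_G).
∂π_G/∂q_G = 230 - 2q_G = 0, so q_G = 115.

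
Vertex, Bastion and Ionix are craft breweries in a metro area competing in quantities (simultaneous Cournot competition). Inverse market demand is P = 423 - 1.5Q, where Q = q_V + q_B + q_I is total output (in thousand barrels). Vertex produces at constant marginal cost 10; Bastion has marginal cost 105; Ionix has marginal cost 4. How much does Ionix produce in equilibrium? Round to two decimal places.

Vertex's profit: π_V = (423 - 1.5Q)q_V - (10q_V). Setting ∂π_V/∂q_V = 0: 413 - 3q_V - (3/2)(q_B + q_I) = 0.
Bastion's profit: π_B = (423 - 1.5Q)q_B - (105q_B). Setting ∂π_B/∂q_B = 0: 318 - 3q_B - (3/2)(q_V + q_I) = 0.
Ionix's first-order condition: 419 - 3q_I - (3/2)(q_V + q_B) = 0.
Adding the 3 first-order conditions: 1150 − 6Q = 0, so Q = 575/3.
Back-substituting: q_V = (413 − 575/2)/(3/2) = 251/3, q_B = (318 − 575/2)/(3/2) = 61/3, q_I = (419 − 575/2)/(3/2) = 263/3.

87.67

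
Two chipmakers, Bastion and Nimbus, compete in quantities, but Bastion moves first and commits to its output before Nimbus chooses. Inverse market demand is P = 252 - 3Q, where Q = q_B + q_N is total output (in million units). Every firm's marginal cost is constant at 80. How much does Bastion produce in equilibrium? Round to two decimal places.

28.67

Solve by backward induction. Given q_B, the follower Nimbus maximises π_N = (252 - 3q_B - 3q_N)q_N - 80q_N.
Setting the follower's marginal profit to zero, 172 - 3q_B - 6q_N = 0, i.e. q_N = (172 - 3q_B)/6.
The leader anticipates this reaction. Substituting into P = 252 - 3Q gives P = 166 - (3/2)q_B, so π_B = (166 - (3/2)q_B)q_B - 80q_B.
The leader's first-order condition 86 - 3q_B = 0 yields q_B = 86/3.
Then q_N = (172 - 3·(86/3))/6 = 43/3.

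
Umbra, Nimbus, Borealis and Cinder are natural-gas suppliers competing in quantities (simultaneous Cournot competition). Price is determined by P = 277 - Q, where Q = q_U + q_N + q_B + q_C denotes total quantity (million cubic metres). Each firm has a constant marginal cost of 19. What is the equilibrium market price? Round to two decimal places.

A representative firm's profit is π_i = q_i(277 - Q) - 19q_i.
First-order condition (treating rivals' output as given): 258 - 2q_i - Σ_{j≠i} q_j = 0.
By symmetry each firm produces the same amount; substituting Σ_{j≠i} q_j = 3q_i yields q_i = 258/5.
Total output Q = 1032/5, so price P = 277 - 1032/5 = 353/5.

70.60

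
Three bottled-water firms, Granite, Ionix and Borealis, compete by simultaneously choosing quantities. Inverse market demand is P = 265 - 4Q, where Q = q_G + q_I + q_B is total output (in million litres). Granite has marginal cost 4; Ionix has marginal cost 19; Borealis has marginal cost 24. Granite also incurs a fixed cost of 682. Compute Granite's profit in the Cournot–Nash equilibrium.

Granite's profit: π_G = (265 - 4Q)q_G - (4q_G). Setting ∂π_G/∂q_G = 0: 261 - 8q_G - 4(q_I + q_B) = 0.
Ionix's first-order condition: 246 - 8q_I - 4(q_G + q_B) = 0.
Borealis's profit: π_B = (265 - 4Q)q_B - (24q_B). Setting ∂π_B/∂q_B = 0: 241 - 8q_B - 4(q_G + q_I) = 0.
Adding the 3 first-order conditions: 748 − 16Q = 0, so Q = 187/4.
Back-substituting: q_G = (261 − 187)/4 = 37/2, q_I = (246 − 187)/4 = 59/4, q_B = (241 − 187)/4 = 27/2.
Price P = 265 - 4·(187/4) = 78.
Granite's profit: (78 - 4)·(37/2) - 682 = 687.

687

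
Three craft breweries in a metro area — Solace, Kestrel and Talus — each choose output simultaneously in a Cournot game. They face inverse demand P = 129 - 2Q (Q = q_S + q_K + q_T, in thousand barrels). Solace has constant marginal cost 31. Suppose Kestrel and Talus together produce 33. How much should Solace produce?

With rivals' combined output fixed at 33, Solace's profit is π_S = (129 - 2·33 - 2q_S)q_S - (31q_S) = (63 - 2q_S)q_S - (31q_S).
∂π_S/∂q_S = 32 - 4q_S = 0, so q_S = 8.

8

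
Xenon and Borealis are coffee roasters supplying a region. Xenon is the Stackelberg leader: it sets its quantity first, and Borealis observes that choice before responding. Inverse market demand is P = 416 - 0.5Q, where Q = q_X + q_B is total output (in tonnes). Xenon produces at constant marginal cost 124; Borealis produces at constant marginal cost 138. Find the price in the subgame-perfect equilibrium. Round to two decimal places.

Solve by backward induction. Given q_X, the follower Borealis maximises π_B = (416 - (1/2)q_X - (1/2)q_B)q_B - 138q_B.
Setting the follower's marginal profit to zero, 278 - (1/2)q_X - q_B = 0, i.e. q_B = (278 - (1/2)q_X).
Xenon substitutes q_B(q_X) into its own profit: π_X = q_X(416 - (1/2)q_X - (278 - (1/2)q_X)/2) - 124q_X = (277 - (1/4)q_X)q_X - 124q_X.
The leader's first-order condition 153 - (1/2)q_X = 0 yields q_X = 306.
Then q_B = (278 - (1/2)·306) = 125.
Total output Q = 431, so price P = 416 - (1/2)·431 = 401/2.

200.50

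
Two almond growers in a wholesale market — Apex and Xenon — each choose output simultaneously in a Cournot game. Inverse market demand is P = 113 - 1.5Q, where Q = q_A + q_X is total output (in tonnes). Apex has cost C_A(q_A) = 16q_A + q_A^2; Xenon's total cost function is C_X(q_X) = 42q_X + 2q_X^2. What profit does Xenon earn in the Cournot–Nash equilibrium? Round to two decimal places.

Apex's profit: π_A = (113 - 1.5Q)q_A - (16q_A + q_A²). Setting ∂π_A/∂q_A = 0: 97 - 5q_A - (3/2)(q_X) = 0.
Xenon's profit: π_X = (113 - 1.5Q)q_X - (42q_X + 2q_X²). Setting ∂π_X/∂q_X = 0: 71 - 7q_X - (3/2)(q_A) = 0.
Rearranging gives the reaction functions q_A = (97 - (3/2)q_X)/5 and q_X = (71 - (3/2)q_A)/7.
Solving the pair: q_A = 17.4809, q_X = 838/131.
Price P = 113 - (3/2)·23.8779 = 77.1832.
Xenon's profit: 77.1832·(838/131) - 42·(838/131) - 2(838/131)² = 143.2232.

143.22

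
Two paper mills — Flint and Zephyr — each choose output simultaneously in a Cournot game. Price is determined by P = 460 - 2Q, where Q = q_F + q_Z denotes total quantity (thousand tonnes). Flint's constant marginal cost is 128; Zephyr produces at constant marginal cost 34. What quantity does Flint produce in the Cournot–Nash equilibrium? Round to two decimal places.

Flint's profit: π_F = (460 - 2Q)q_F - (128q_F). Setting ∂π_F/∂q_F = 0: 332 - 4q_F - 2(q_Z) = 0.
Zephyr's profit: π_Z = (460 - 2Q)q_Z - (34q_Z). Setting ∂π_Z/∂q_Z = 0: 426 - 4q_Z - 2(q_F) = 0.
Rearranging gives the reaction functions q_F = (332 - 2q_Z)/4 and q_Z = (426 - 2q_F)/4.
Substituting one into the other gives q_F = 119/3 and q_Z = 260/3.

39.67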